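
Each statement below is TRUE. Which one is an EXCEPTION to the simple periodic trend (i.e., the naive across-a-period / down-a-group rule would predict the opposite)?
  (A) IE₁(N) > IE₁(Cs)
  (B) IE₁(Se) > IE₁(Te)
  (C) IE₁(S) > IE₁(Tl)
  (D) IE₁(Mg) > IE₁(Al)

(D)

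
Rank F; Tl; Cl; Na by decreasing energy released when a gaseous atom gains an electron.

Cl, F, Na, Tl

F is in period 2, group 17; Na is in period 3, group 1; Cl is in period 3, group 17; Tl is in period 6, group 13.
Adding an electron releases more energy for atoms nearer the top right (short of the noble gases).
Here both period and group differ, so the two effects have to be weighed against each other.
Na > Tl: period and group pull opposite ways; the down-group shift dominates (53 vs 19 kJ/mol).
F > Na: both effects reinforce here, so F is clearly the higher of the two.
Cl > F: this pair runs against the simple trend — see the exception note.
Note the exception: Cl has a higher electron affinity than F, contrary to the simple trend — F's small 2p subshell makes the incoming electron feel strong e⁻–e⁻ repulsion, so Cl actually releases more energy on gaining an electron.
Tabulated electron affinity (kJ/mol): F 328, Na 53, Cl 349, Tl 19.
So from highest to lowest: Cl > F > Na > Tl.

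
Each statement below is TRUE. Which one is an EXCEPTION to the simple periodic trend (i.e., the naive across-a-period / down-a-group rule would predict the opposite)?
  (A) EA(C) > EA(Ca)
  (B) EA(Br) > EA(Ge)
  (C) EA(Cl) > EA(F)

The general trend: electron affinity increases across a period and decreases down a group.
(A) C (period 2, group 14) vs Ca (period 4, group 2): the stated order agrees with the simple trend.
(B) Br (period 4, group 17) vs Ge (period 4, group 14): the stated order agrees with the simple trend.
(C) Cl (period 3, group 17) vs F (period 2, group 17): the stated order contradicts the simple trend.
The exception is (C): F's small 2p subshell makes the incoming electron feel strong e⁻–e⁻ repulsion, so Cl actually releases more energy on gaining an electron.

(C)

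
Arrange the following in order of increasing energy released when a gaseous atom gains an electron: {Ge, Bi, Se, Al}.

Al < Bi < Ge < Se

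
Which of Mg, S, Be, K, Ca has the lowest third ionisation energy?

S

IE_3 is the cost of taking one more electron from the +2 cation: Mg²⁺ is the bare [Ne] core; S²⁺ still has 4 valence electrons; Be²⁺ is the bare [He] core; K²⁺ is already 1 electron into the core; Ca²⁺ is the bare [Ar] core.
Pulling an electron out of a noble-gas core costs far more than removing a remaining valence electron, so K, Ca, Mg and Be sit at the high end of IE_3.
Tabulated IE_3 (kJ/mol): Mg 7733, S 3357, Be 14849, K 4420, Ca 4912.
Overall IE_3 order: S < K < Ca < Mg < Be.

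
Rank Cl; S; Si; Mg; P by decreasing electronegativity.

Mg is in period 3, group 2; Si is in period 3, group 14; P is in period 3, group 15; S is in period 3, group 16; Cl is in period 3, group 17.
Electronegativity increases across a period and decreases down a group, tracking effective nuclear charge and atomic size.
All lie in period 3, so electronegativity increases left to right.
So from highest to lowest: Cl > S > P > Si > Mg.

Cl > S > P > Si > Mg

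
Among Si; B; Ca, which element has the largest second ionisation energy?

Consider each +1 ion: Si⁺ still has 3 valence electrons; B⁺ still has 2 valence electrons; Ca⁺ still has 1 valence electron.
All are still removing valence electrons, so compare the +1 ions as you would atoms: IE_2 generally rises across a period (higher Z_eff) and falls down a group (larger shell), subject to the usual subshell exceptions.
Valence configurations: Si⁺ [Ne]3s²3p¹, B⁺ [He]2s², Ca⁺ [Ar]4s¹.
Tabulated IE_2 (kJ/mol): Si 1577, B 2427, Ca 1145.
Putting it together, IE_2: Ca < Si < B.

B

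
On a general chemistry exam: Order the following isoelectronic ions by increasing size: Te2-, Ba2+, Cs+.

All of these have 54 electrons, so size is governed by nuclear charge alone: the more protons, the stronger the pull on the same electron cloud, and the smaller the ion.
Nuclear charges: Ba2+ (Z=56), Cs+ (Z=55), Te2- (Z=52).
Smallest to largest: Ba2+ < Cs+ < Te2-.

Ba2+ < Cs+ < Te2-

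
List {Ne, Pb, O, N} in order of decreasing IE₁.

Ne > N > O > Pb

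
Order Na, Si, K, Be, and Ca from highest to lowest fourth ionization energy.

After 3 electrons have been removed, what remains? Na³⁺ is already 2 electrons into the core; Si³⁺ still has 1 valence electron; K³⁺ is already 2 electrons into the core; Be³⁺ is already 1 electron into the core; Ca³⁺ is already 1 electron into the core.
Breaking into a closed-shell core is much more expensive than removing a leftover valence electron — K, Ca, Na and Be have the largest IE_4 here.
Tabulated IE_4 (kJ/mol): Na 9543, Si 4356, K 5877, Be 21007, Ca 6491.
So the fourth ionization energies run Si < K < Ca < Na < Be.

Be, Na, Ca, K, Si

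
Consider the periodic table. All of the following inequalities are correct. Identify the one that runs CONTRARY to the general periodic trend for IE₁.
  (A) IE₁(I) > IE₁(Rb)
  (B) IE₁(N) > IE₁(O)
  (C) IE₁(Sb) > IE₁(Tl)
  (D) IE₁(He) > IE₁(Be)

The general trend: IE₁ increases across a period and decreases down a group.
(A) I (period 5, group 17) vs Rb (period 5, group 1): the stated order agrees with the simple trend.
(B) N (period 2, group 15) vs O (period 2, group 16): the stated order contradicts the simple trend.
(C) Sb (period 5, group 15) vs Tl (period 6, group 13): the stated order agrees with the simple trend.
(D) He (period 1, group 18) vs Be (period 2, group 2): the stated order agrees with the simple trend.
The exception is (B): pairing an electron in O's 2p⁴ costs repulsion energy, so O ionizes more easily than half-filled N (2p³).

(B)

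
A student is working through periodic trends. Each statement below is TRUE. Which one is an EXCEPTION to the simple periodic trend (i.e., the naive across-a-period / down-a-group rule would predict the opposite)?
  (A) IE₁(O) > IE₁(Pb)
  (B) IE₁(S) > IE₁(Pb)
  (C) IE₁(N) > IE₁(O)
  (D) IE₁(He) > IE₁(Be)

(C)

The general trend: first ionisation energy increases across a period and decreases down a group.
(A) O (period 2, group 16) vs Pb (period 6, group 14): the stated order agrees with the simple trend.
(B) S (period 3, group 16) vs Pb (period 6, group 14): the stated order agrees with the simple trend.
(C) N (period 2, group 15) vs O (period 2, group 16): the stated order contradicts the simple trend.
(D) He (period 1, group 18) vs Be (period 2, group 2): the stated order agrees with the simple trend.
The exception is (C): pairing an electron in O's 2p⁴ costs repulsion energy, so O ionizes more easily than half-filled N (2p³).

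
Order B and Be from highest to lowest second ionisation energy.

B, Be

Consider each +1 ion: B⁺ still has 2 valence electrons; Be⁺ still has 1 valence electron.
All are still removing valence electrons, so compare the +1 ions as you would atoms: IE_2 generally rises across a period (higher Z_eff) and falls down a group (larger shell), subject to the usual subshell exceptions.
Valence configurations: B⁺ [He]2s², Be⁺ [He]2s¹.
Tabulated IE_2 (kJ/mol): B 2427, Be 1757.
So the second ionization energies run Be < B.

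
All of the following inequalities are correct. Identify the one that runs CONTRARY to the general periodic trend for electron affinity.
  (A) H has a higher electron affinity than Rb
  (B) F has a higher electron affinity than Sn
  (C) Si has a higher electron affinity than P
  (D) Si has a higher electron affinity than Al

The general trend: electron affinity increases across a period and decreases down a group.
(A) H (period 1, group 1) vs Rb (period 5, group 1): the stated order agrees with the simple trend.
(B) F (period 2, group 17) vs Sn (period 5, group 14): the stated order agrees with the simple trend.
(C) Si (period 3, group 14) vs P (period 3, group 15): the stated order contradicts the simple trend.
(D) Si (period 3, group 14) vs Al (period 3, group 13): the stated order agrees with the simple trend.
The exception is (C): adding an electron to P's half-filled 3p³ is unfavourable, so Si (3p²) has the more exothermic EA.

(C)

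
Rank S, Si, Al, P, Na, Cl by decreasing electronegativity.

Atoms toward the upper right of the periodic table pull bonding electrons most strongly.
All lie in period 3, so electronegativity increases left to right.
So from highest to lowest: Cl > S > P > Si > Al > Na.

Cl, S, P, Si, Al, Na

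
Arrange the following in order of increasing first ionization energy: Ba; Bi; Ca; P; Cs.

Cs, Ba, Ca, Bi, P

P is in period 3, group 15; Ca is in period 4, group 2; Cs is in period 6, group 1; Ba is in period 6, group 2; Bi is in period 6, group 15.
First ionization energy rises across a period (greater Z_eff holds electrons more tightly) and falls down a group (valence electrons are farther from the nucleus).
These span different periods and groups, so the two trends combine.
Ba > Cs: Ba lies to the right of Cs in period 6, so the across-period effect alone puts Ba higher.
Ca > Ba: Ca sits above Ba in group 2, so the down-group effect alone puts Ca higher.
Bi > Ca: period and group pull opposite ways; the across-period shift dominates (703 vs 590 kJ/mol).
P > Bi: P sits above Bi in group 15, so the down-group effect alone puts P higher.
Tabulated first ionization energy (kJ/mol): P 1012, Ca 590, Cs 376, Ba 503, Bi 703.
So from lowest to highest: Cs < Ba < Ca < Bi < P.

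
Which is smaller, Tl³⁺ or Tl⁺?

Tl³⁺

Both ions have Z = 81 protons, but Tl³⁺ has lost more electrons, so its remaining electrons feel a larger effective nuclear charge per electron and are pulled in more tightly.
Higher positive charge → smaller ion, so Tl⁺ > Tl³⁺.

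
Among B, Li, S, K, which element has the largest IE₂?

Li

Consider each +1 ion: B⁺ still has 2 valence electrons; Li⁺ is the bare [He] core; S⁺ still has 5 valence electrons; K⁺ is the bare [Ar] core.
Pulling an electron out of a noble-gas core costs far more than removing a remaining valence electron, so K and Li sit at the high end of IE_2.
Valence configurations: B⁺ [He]2s², S⁺ [Ne]3s²3p³.
Tabulated IE_2 (kJ/mol): B 2427, Li 7298, S 2252, K 3052.
Overall IE_2 order: S < B < K < Li.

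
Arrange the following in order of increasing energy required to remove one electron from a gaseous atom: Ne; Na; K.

Removing the outermost electron gets harder across a period and easier down a group.
Neither a single period nor a single group — weigh both effects.
Na > K: they share group 1; the group trend gives Na the larger value.
Ne > Na: both effects reinforce here, so Ne is clearly the higher of the two.
Tabulated first ionization energy (kJ/mol): Ne 2081, Na 496, K 419.
So from lowest to highest: K < Na < Ne.

K < Na < Ne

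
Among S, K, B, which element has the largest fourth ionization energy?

B

IE_4 is the cost of taking one more electron from the +3 cation: S³⁺ still has 3 valence electrons; K³⁺ is already 2 electrons into the core; B³⁺ is the bare [He] core.
Breaking into a closed-shell core is much more expensive than removing a leftover valence electron — K and B have the largest IE_4 here.
Tabulated IE_4 (kJ/mol): S 4556, K 5877, B 25026.
Putting it together, IE_4: S < K < B.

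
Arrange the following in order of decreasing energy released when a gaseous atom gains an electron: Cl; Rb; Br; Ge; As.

Cl, Br, Ge, As, Rb

Cl is in period 3, group 17; Ge is in period 4, group 14; As is in period 4, group 15; Br is in period 4, group 17; Rb is in period 5, group 1.
Adding an electron releases more energy for atoms nearer the top right (short of the noble gases).
Here both period and group differ, so the two effects have to be weighed against each other.
As > Rb: relative to Rb, both the across-period and down-group shifts push As's electron affinity up.
Ge > As: this pair runs against the simple trend — see the exception note.
Br > Ge: Br lies to the right of Ge in period 4, so the across-period effect alone puts Br higher.
Cl > Br: Cl sits above Br in group 17, so the down-group effect alone puts Cl higher.
Note the exception: Ge has a higher electron affinity than As, contrary to the simple trend — adding an electron to As's half-filled 4p³ is unfavourable, so Ge (4p²) has the more exothermic EA.
Tabulated electron affinity (kJ/mol): Cl 349, Ge 119, As 78, Br 325, Rb 47.
So from highest to lowest: Cl > Br > Ge > As > Rb.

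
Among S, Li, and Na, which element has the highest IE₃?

Li

Consider each +2 ion: S²⁺ still has 4 valence electrons; Li²⁺ is already 1 electron into the core; Na²⁺ is already 1 electron into the core.
Core electrons are held far more tightly than valence electrons, so Na and Li top the IE_3 order.
Approximate IE_3 values (kJ/mol): S 3357, Li 11815, Na 6910.
Overall IE_3 order: S < Na < Li.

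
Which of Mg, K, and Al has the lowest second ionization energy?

Mg

After 1 electron has been removed, what remains? Mg⁺ still has 1 valence electron; K⁺ is the bare [Ar] core; Al⁺ still has 2 valence electrons.
Breaking into a closed-shell core is much more expensive than removing a leftover valence electron — K has the largest IE_2 here.
Valence configurations: Mg⁺ [Ne]3s¹, Al⁺ [Ne]3s².
The numbers (kJ/mol): Mg 1451, K 3052, Al 1817.
Hence IE_2: Mg < Al < K.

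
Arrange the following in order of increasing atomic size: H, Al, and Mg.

H, Al, Mg

Atomic radius shrinks across a period as nuclear charge pulls the same shell inward, and grows down a group as new shells are added.
Neither a single period nor a single group — weigh both effects.
Al > H: period and group pull opposite ways; the down-group shift dominates (126 vs 32 pm).
Mg > Al: both are in period 3; the period trend gives Mg the larger value.
Approximate values (pm): H 32, Mg 139, Al 126.
So from smallest to largest: H < Al < Mg.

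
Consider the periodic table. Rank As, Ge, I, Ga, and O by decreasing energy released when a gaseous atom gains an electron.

O is in period 2, group 16; Ga is in period 4, group 13; Ge is in period 4, group 14; As is in period 4, group 15; I is in period 5, group 17.
Atoms with high Z_eff and room in the valence shell (especially the halogens) have the most exothermic electron affinities.
Neither a single period nor a single group — weigh both effects.
As > Ga: both are in period 4; the period trend gives As the larger value.
Ge > As: this pair runs against the simple trend — see the exception note.
O > Ge: relative to Ge, both the across-period and down-group shifts push O's electron affinity up.
I > O: the two effects oppose for this pair; the across-period effect wins (295 vs 141 kJ/mol).
Note the exception: Ge has a higher electron affinity than As, contrary to the simple trend — adding an electron to As's half-filled 4p³ is unfavourable, so Ge (4p²) has the more exothermic EA.
For reference (kJ/mol): O 141, Ga 29, Ge 119, As 78, I 295.
So from highest to lowest: I > O > Ge > As > Ga.

I > O > Ge > As > Ga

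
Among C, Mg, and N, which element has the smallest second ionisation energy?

Mg

After 1 electron has been removed, what remains? C⁺ still has 3 valence electrons; Mg⁺ still has 1 valence electron; N⁺ still has 4 valence electrons.
All are still removing valence electrons, so compare the +1 ions as you would atoms: IE_2 generally rises across a period (higher Z_eff) and falls down a group (larger shell), subject to the usual subshell exceptions.
Valence configurations: C⁺ [He]2s²2p¹, Mg⁺ [Ne]3s¹, N⁺ [He]2s²2p².
Tabulated IE_2 (kJ/mol): C 2353, Mg 1451, N 2856.
Hence IE_2: Mg < C < N.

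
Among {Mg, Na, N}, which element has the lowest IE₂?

Mg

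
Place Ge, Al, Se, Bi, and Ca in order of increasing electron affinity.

Ca, Al, Bi, Ge, Se

Atoms with high Z_eff and room in the valence shell (especially the halogens) have the most exothermic electron affinities.
These span different periods and groups, so the two trends combine.
Al > Ca: both effects reinforce here, so Al is clearly the higher of the two.
Bi > Al: period and group pull opposite ways; the across-period shift dominates (91 vs 42 kJ/mol).
Ge > Bi: period and group pull opposite ways; the down-group shift dominates (119 vs 91 kJ/mol).
Se > Ge: both are in period 4; the period trend gives Se the larger value.
Tabulated electron affinity (kJ/mol): Al 42, Ca 2, Ge 119, Se 195, Bi 91.
So from lowest to highest: Ca < Al < Bi < Ge < Se.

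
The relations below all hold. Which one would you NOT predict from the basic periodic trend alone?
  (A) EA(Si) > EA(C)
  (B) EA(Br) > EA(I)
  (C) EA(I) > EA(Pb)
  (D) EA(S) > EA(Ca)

(A)

The general trend: electron affinity increases across a period and decreases down a group.
(A) Si (period 3, group 14) vs C (period 2, group 14): the stated order contradicts the simple trend.
(B) Br (period 4, group 17) vs I (period 5, group 17): the stated order agrees with the simple trend.
(C) I (period 5, group 17) vs Pb (period 6, group 14): the stated order agrees with the simple trend.
(D) S (period 3, group 16) vs Ca (period 4, group 2): the stated order agrees with the simple trend.
The exception is (A): Si's larger, more diffuse 3p orbitals accept an added electron slightly more readily than C's compact 2p.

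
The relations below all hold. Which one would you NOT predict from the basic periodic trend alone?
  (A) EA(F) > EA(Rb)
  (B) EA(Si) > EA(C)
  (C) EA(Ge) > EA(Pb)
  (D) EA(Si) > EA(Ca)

(B)

The general trend: electron affinity increases across a period and decreases down a group.
(A) F (period 2, group 17) vs Rb (period 5, group 1): the stated order agrees with the simple trend.
(B) Si (period 3, group 14) vs C (period 2, group 14): the stated order contradicts the simple trend.
(C) Ge (period 4, group 14) vs Pb (period 6, group 14): the stated order agrees with the simple trend.
(D) Si (period 3, group 14) vs Ca (period 4, group 2): the stated order agrees with the simple trend.
The exception is (B): Si's larger, more diffuse 3p orbitals accept an added electron slightly more readily than C's compact 2p.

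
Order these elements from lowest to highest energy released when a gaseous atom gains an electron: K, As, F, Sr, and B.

Sr < B < K < As < F

B is in period 2, group 13; F is in period 2, group 17; K is in period 4, group 1; As is in period 4, group 15; Sr is in period 5, group 2.
Adding an electron releases more energy for atoms nearer the top right (short of the noble gases).
These span different periods and groups, so the two trends combine.
B > Sr: relative to Sr, both the across-period and down-group shifts push B's electron affinity up.
K > B: this pair runs against the simple trend — see the exception note.
As > K: As lies to the right of K in period 4, so the across-period effect alone puts As higher.
F > As: relative to As, both the across-period and down-group shifts push F's electron affinity up.
Note the exception: K has a higher electron affinity than B, contrary to the simple trend — B's ns²np¹ configuration gives only a small electron affinity — the sparsely filled np subshell binds an added electron weakly.
Tabulated electron affinity (kJ/mol): B 27, F 328, K 48, As 78, Sr 5.
So from lowest to highest: Sr < B < K < As < F.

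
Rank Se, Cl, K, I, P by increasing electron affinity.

P is in period 3, group 15; Cl is in period 3, group 17; K is in period 4, group 1; Se is in period 4, group 16; I is in period 5, group 17.
Adding an electron releases more energy for atoms nearer the top right (short of the noble gases).
These span different periods and groups, so the two trends combine.
P > K: both effects reinforce here, so P is clearly the higher of the two.
Se > P: period and group pull opposite ways; the across-period shift dominates (195 vs 72 kJ/mol).
I > Se: period and group pull opposite ways; the across-period shift dominates (295 vs 195 kJ/mol).
Cl > I: they share group 17; the group trend gives Cl the larger value.
For reference (kJ/mol): P 72, Cl 349, K 48, Se 195, I 295.
So from lowest to highest: K < P < Se < I < Cl.

K < P < Se < I < Cl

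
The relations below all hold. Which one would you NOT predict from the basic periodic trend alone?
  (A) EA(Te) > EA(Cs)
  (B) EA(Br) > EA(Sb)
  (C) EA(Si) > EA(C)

The general trend: electron affinity increases across a period and decreases down a group.
(A) Te (period 5, group 16) vs Cs (period 6, group 1): the stated order agrees with the simple trend.
(B) Br (period 4, group 17) vs Sb (period 5, group 15): the stated order agrees with the simple trend.
(C) Si (period 3, group 14) vs C (period 2, group 14): the stated order contradicts the simple trend.
The exception is (C): Si's larger, more diffuse 3p orbitals accept an added electron slightly more readily than C's compact 2p.

(C)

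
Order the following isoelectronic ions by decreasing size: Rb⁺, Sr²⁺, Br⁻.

All of these have 36 electrons, so size is governed by nuclear charge alone: the more protons, the stronger the pull on the same electron cloud, and the smaller the ion.
Nuclear charges: Sr²⁺ (Z=38), Rb⁺ (Z=37), Br⁻ (Z=35).
Largest to smallest: Br⁻ > Rb⁺ > Sr²⁺.

Br⁻ > Rb⁺ > Sr²⁺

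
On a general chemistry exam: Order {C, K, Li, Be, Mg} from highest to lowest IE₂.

After 1 electron has been removed, what remains? C⁺ still has 3 valence electrons; K⁺ is the bare [Ar] core; Li⁺ is the bare [He] core; Be⁺ still has 1 valence electron; Mg⁺ still has 1 valence electron.
Core electrons are held far more tightly than valence electrons, so K and Li top the IE_2 order.
Valence configurations: C⁺ [He]2s²2p¹, Be⁺ [He]2s¹, Mg⁺ [Ne]3s¹.
Tabulated IE_2 (kJ/mol): C 2353, K 3052, Li 7298, Be 1757, Mg 1451.
Putting it together, IE_2: Mg < Be < C < K < Li.

Li > K > C > Be > Mg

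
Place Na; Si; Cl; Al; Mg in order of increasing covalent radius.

Cl < Si < Al < Mg < Na

Na is in period 3, group 1; Mg is in period 3, group 2; Al is in period 3, group 13; Si is in period 3, group 14; Cl is in period 3, group 17.
Across a period the added protons contract the valence shell; down a group each new principal shell makes the atom larger.
All lie in period 3, so atomic radius increases right to left.
So from smallest to largest: Cl < Si < Al < Mg < Na.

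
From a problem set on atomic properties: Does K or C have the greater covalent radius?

Moving right in a period, electrons are added to the same shell under a stronger nuclear pull, so atoms get smaller; moving down, a new shell is opened and atoms get larger.
Neither a single period nor a single group — weigh both effects.
K > C: both effects reinforce here, so K is clearly the larger of the two.
Approximate values (pm): C 75, K 196.
So K has the greater covalent radius (K > C).

K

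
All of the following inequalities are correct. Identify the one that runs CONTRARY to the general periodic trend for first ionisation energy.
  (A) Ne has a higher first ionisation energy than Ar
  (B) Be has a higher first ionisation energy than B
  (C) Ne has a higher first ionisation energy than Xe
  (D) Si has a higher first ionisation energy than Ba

(B)

The general trend: first ionisation energy increases across a period and decreases down a group.
(A) Ne (period 2, group 18) vs Ar (period 3, group 18): the stated order agrees with the simple trend.
(B) Be (period 2, group 2) vs B (period 2, group 13): the stated order contradicts the simple trend.
(C) Ne (period 2, group 18) vs Xe (period 5, group 18): the stated order agrees with the simple trend.
(D) Si (period 3, group 14) vs Ba (period 6, group 2): the stated order agrees with the simple trend.
The exception is (B): removing B's lone 2p electron is easier than breaking Be's filled 2s².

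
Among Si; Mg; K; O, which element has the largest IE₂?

The second ionization energy removes an electron from the +1 ion. For each element: Si⁺ still has 3 valence electrons; Mg⁺ still has 1 valence electron; K⁺ is the bare [Ar] core; O⁺ still has 5 valence electrons.
Usually core removal costs more than valence removal, but here the competition is close: a tightly held n=2 valence electron can cost more to remove than an n=3 core electron, so the actual values have to decide it.
Valence configurations: Si⁺ [Ne]3s²3p¹, Mg⁺ [Ne]3s¹, O⁺ [He]2s²2p³.
Tabulated IE_2 (kJ/mol): Si 1577, Mg 1451, K 3052, O 3388.
Overall IE_2 order: Mg < Si < K < O.

O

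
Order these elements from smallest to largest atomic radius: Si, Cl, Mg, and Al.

Cl < Si < Al < Mg

Mg is in period 3, group 2; Al is in period 3, group 13; Si is in period 3, group 14; Cl is in period 3, group 17.
Moving right in a period, electrons are added to the same shell under a stronger nuclear pull, so atoms get smaller; moving down, a new shell is opened and atoms get larger.
All lie in period 3, so atomic radius increases right to left.
So from smallest to largest: Cl < Si < Al < Mg.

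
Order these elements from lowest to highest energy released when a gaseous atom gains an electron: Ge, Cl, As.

As < Ge < Cl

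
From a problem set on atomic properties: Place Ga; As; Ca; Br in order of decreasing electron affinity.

Ca is in period 4, group 2; Ga is in period 4, group 13; As is in period 4, group 15; Br is in period 4, group 17.
Electron affinity generally becomes more exothermic across a period toward the halogens and less exothermic down a group.
All lie in period 4, so electron affinity increases left to right.
So from highest to lowest: Br > As > Ga > Ca.

Br > As > Ga > Ca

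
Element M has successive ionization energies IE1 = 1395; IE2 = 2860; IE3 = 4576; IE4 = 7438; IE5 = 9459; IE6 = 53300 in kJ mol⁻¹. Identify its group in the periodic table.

Look for the largest jump between consecutive ionization energies: IE6/IE5 ≈ 5.6, far larger than any earlier ratio.
That jump marks the point where a core electron is being removed. So the atom has 5 valence electrons.
A main-group element with 5 valence electrons is in group 15.

Group 15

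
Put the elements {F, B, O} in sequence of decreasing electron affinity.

F > O > B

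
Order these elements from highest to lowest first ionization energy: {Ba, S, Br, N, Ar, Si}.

Ar, N, Br, S, Si, Ba

Across a period the outer electron is held more tightly (higher IE₁); down a group it sits in a higher shell, more shielded, and comes off more easily.
Here both period and group differ, so the two effects have to be weighed against each other.
Si > Ba: both effects reinforce here, so Si is clearly the higher of the two.
S > Si: both are in period 3; the period trend gives S the larger value.
Br > S: period and group pull opposite ways; the across-period shift dominates (1140 vs 1000 kJ/mol).
N > Br: the two effects oppose for this pair; the down-group effect wins (1402 vs 1140 kJ/mol).
Ar > N: the two effects oppose for this pair; the across-period effect wins (1521 vs 1402 kJ/mol).
For reference (kJ/mol): N 1402, Si 786, S 1000, Ar 1521, Br 1140, Ba 503.
So from highest to lowest: Ar > N > Br > S > Si > Ba.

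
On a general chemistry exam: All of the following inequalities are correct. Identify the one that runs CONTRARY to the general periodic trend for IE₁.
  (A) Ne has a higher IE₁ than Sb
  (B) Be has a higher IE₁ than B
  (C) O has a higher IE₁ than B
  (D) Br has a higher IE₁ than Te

(B)

The general trend: IE₁ increases across a period and decreases down a group.
(A) Ne (period 2, group 18) vs Sb (period 5, group 15): the stated order agrees with the simple trend.
(B) Be (period 2, group 2) vs B (period 2, group 13): the stated order contradicts the simple trend.
(C) O (period 2, group 16) vs B (period 2, group 13): the stated order agrees with the simple trend.
(D) Br (period 4, group 17) vs Te (period 5, group 16): the stated order agrees with the simple trend.
The exception is (B): removing B's lone 2p electron is easier than breaking Be's filled 2s².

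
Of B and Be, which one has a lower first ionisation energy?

B

Removing the outermost electron gets harder across a period and easier down a group.
All lie in period 2; the across-period trend (first ionization energy increases left to right) applies, with the exception below.
Note the exception: Be has a higher first ionization energy than B, contrary to the simple trend — removing B's lone 2p electron is easier than breaking Be's filled 2s².
Approximate values (kJ/mol): Be 900, B 801.
So B has the lower first ionisation energy (B < Be).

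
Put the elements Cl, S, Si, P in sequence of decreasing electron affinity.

Si is in period 3, group 14; P is in period 3, group 15; S is in period 3, group 16; Cl is in period 3, group 17.
Adding an electron releases more energy for atoms nearer the top right (short of the noble gases).
All lie in period 3; the across-period trend (electron affinity increases left to right) applies, with the exception below.
Note the exception: Si has a higher electron affinity than P, contrary to the simple trend — adding an electron to P's half-filled 3p³ is unfavourable, so Si (3p²) has the more exothermic EA.
Tabulated electron affinity (kJ/mol): Si 134, P 72, S 200, Cl 349.
So from highest to lowest: Cl > S > Si > P.

Cl, S, Si, P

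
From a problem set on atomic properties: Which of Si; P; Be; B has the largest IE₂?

IE_2 is the cost of taking one more electron from the +1 cation: Si⁺ still has 3 valence electrons; P⁺ still has 4 valence electrons; Be⁺ still has 1 valence electron; B⁺ still has 2 valence electrons.
All are still removing valence electrons, so compare the +1 ions as you would atoms: IE_2 generally rises across a period (higher Z_eff) and falls down a group (larger shell), subject to the usual subshell exceptions.
Valence configurations: Si⁺ [Ne]3s²3p¹, P⁺ [Ne]3s²3p², Be⁺ [He]2s¹, B⁺ [He]2s².
Approximate IE_2 values (kJ/mol): Si 1577, P 1907, Be 1757, B 2427.
Putting it together, IE_2: Si < Be < P < B.

B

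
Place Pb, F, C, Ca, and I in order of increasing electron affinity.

C is in period 2, group 14; F is in period 2, group 17; Ca is in period 4, group 2; I is in period 5, group 17; Pb is in period 6, group 14.
Electron affinity generally becomes more exothermic across a period toward the halogens and less exothermic down a group.
These span different periods and groups, so the two trends combine.
Pb > Ca: period and group pull opposite ways; the across-period shift dominates (35 vs 2 kJ/mol).
C > Pb: they share group 14; the group trend gives C the larger value.
I > C: period and group pull opposite ways; the across-period shift dominates (295 vs 122 kJ/mol).
F > I: F sits above I in group 17, so the down-group effect alone puts F higher.
For reference (kJ/mol): C 122, F 328, Ca 2, I 295, Pb 35.
So from lowest to highest: Ca < Pb < C < I < F.

Ca < Pb < C < I < F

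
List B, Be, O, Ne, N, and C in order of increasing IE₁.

B, Be, C, O, N, Ne

Be is in period 2, group 2; B is in period 2, group 13; C is in period 2, group 14; N is in period 2, group 15; O is in period 2, group 16; Ne is in period 2, group 18.
First ionization energy rises across a period (greater Z_eff holds electrons more tightly) and falls down a group (valence electrons are farther from the nucleus).
All lie in period 2; the across-period trend (first ionization energy increases left to right) applies, with the exception below.
Note the exception: Be has a higher first ionization energy than B, contrary to the simple trend — removing B's lone 2p electron is easier than breaking Be's filled 2s².
Note the exception: N has a higher first ionization energy than O, contrary to the simple trend — pairing an electron in O's 2p⁴ costs repulsion energy, so O ionizes more easily than half-filled N (2p³).
For reference (kJ/mol): Be 900, B 801, C 1086, N 1402, O 1314, Ne 2081.
So from lowest to highest: B < Be < C < O < N < Ne.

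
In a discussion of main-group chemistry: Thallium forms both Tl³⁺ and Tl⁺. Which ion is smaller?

Tl³⁺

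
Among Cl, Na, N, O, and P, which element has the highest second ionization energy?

The second ionization energy removes an electron from the +1 ion. For each element: Cl⁺ still has 6 valence electrons; Na⁺ is the bare [Ne] core; N⁺ still has 4 valence electrons; O⁺ still has 5 valence electrons; P⁺ still has 4 valence electrons.
Core electrons are held far more tightly than valence electrons, so Na tops the IE_2 order.
Valence configurations: Cl⁺ [Ne]3s²3p⁴, N⁺ [He]2s²2p², O⁺ [He]2s²2p³, P⁺ [Ne]3s²3p².
Tabulated IE_2 (kJ/mol): Cl 2298, Na 4562, N 2856, O 3388, P 1907.
Putting it together, IE_2: P < Cl < N < O < Na.

Na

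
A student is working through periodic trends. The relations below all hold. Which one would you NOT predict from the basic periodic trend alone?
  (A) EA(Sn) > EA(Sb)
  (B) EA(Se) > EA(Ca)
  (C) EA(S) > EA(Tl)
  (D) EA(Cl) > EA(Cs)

(A)

The general trend: electron affinity increases across a period and decreases down a group.
(A) Sn (period 5, group 14) vs Sb (period 5, group 15): the stated order contradicts the simple trend.
(B) Se (period 4, group 16) vs Ca (period 4, group 2): the stated order agrees with the simple trend.
(C) S (period 3, group 16) vs Tl (period 6, group 13): the stated order agrees with the simple trend.
(D) Cl (period 3, group 17) vs Cs (period 6, group 1): the stated order agrees with the simple trend.
The exception is (A): adding an electron to Sb's half-filled 5p³ is unfavourable, so Sn has the more exothermic EA.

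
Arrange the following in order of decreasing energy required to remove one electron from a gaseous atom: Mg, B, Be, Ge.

Be > B > Ge > Mg

Be is in period 2, group 2; B is in period 2, group 13; Mg is in period 3, group 2; Ge is in period 4, group 14.
Removing the outermost electron gets harder across a period and easier down a group.
Neither a single period nor a single group — weigh both effects.
Ge > Mg: the two effects oppose for this pair; the across-period effect wins (762 vs 738 kJ/mol).
B > Ge: period and group pull opposite ways; the down-group shift dominates (801 vs 762 kJ/mol).
Be > B: this pair runs against the simple trend — see the exception note.
Note the exception: Be has a higher first ionization energy than B, contrary to the simple trend — removing B's lone 2p electron is easier than breaking Be's filled 2s².
For reference (kJ/mol): Be 900, B 801, Mg 738, Ge 762.
So from highest to lowest: Be > B > Ge > Mg.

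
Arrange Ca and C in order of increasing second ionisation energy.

Consider each +1 ion: Ca⁺ still has 1 valence electron; C⁺ still has 3 valence electrons.
All are still removing valence electrons, so compare the +1 ions as you would atoms: IE_2 generally rises across a period (higher Z_eff) and falls down a group (larger shell), subject to the usual subshell exceptions.
Valence configurations: Ca⁺ [Ar]4s¹, C⁺ [He]2s²2p¹.
Approximate IE_2 values (kJ/mol): Ca 1145, C 2353.
Putting it together, IE_2: Ca < C.

Ca < C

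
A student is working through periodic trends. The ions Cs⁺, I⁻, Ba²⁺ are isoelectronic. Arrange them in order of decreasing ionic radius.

I⁻, Cs⁺, Ba²⁺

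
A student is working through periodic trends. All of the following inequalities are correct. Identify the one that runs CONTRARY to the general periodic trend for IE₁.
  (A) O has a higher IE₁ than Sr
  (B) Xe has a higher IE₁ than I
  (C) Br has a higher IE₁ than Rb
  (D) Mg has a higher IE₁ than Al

The general trend: IE₁ increases across a period and decreases down a group.
(A) O (period 2, group 16) vs Sr (period 5, group 2): the stated order agrees with the simple trend.
(B) Xe (period 5, group 18) vs I (period 5, group 17): the stated order agrees with the simple trend.
(C) Br (period 4, group 17) vs Rb (period 5, group 1): the stated order agrees with the simple trend.
(D) Mg (period 3, group 2) vs Al (period 3, group 13): the stated order contradicts the simple trend.
The exception is (D): Al's single 3p electron is easier to remove than one from Mg's filled 3s².

(D)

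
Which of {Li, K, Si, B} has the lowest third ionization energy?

Consider each +2 ion: Li²⁺ is already 1 electron into the core; K²⁺ is already 1 electron into the core; Si²⁺ still has 2 valence electrons; B²⁺ still has 1 valence electron.
Pulling an electron out of a noble-gas core costs far more than removing a remaining valence electron, so K and Li sit at the high end of IE_3.
Valence configurations: Si²⁺ [Ne]3s², B²⁺ [He]2s¹.
Approximate IE_3 values (kJ/mol): Li 11815, K 4420, Si 3232, B 3660.
Hence IE_3: Si < B < K < Li.

Si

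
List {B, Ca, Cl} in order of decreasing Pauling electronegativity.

Cl > B > Ca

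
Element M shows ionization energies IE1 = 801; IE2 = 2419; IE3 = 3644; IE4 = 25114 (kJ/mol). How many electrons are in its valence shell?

Look for the largest jump between consecutive ionization energies: IE4/IE3 ≈ 6.9, far larger than any earlier ratio.
That jump marks the point where a core electron is being removed. So the atom has 3 valence electrons.

3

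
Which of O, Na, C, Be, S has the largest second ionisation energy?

The second ionization energy removes an electron from the +1 ion. For each element: O⁺ still has 5 valence electrons; Na⁺ is the bare [Ne] core; C⁺ still has 3 valence electrons; Be⁺ still has 1 valence electron; S⁺ still has 5 valence electrons.
Core electrons are held far more tightly than valence electrons, so Na tops the IE_2 order.
Valence configurations: O⁺ [He]2s²2p³, C⁺ [He]2s²2p¹, Be⁺ [He]2s¹, S⁺ [Ne]3s²3p³.
Approximate IE_2 values (kJ/mol): O 3388, Na 4562, C 2353, Be 1757, S 2252.
Overall IE_2 order: Be < S < C < O < Na.

Na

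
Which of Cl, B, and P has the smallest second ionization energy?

After 1 electron has been removed, what remains? Cl⁺ still has 6 valence electrons; B⁺ still has 2 valence electrons; P⁺ still has 4 valence electrons.
All are still removing valence electrons, so compare the +1 ions as you would atoms: IE_2 generally rises across a period (higher Z_eff) and falls down a group (larger shell), subject to the usual subshell exceptions.
Valence configurations: Cl⁺ [Ne]3s²3p⁴, B⁺ [He]2s², P⁺ [Ne]3s²3p².
The numbers (kJ/mol): Cl 2298, B 2427, P 1907.
Hence IE_2: P < Cl < B.

P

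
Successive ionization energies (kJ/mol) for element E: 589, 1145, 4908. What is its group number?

Group 2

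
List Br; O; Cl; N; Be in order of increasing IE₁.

Across a period the outer electron is held more tightly (higher IE₁); down a group it sits in a higher shell, more shielded, and comes off more easily.
Neither a single period nor a single group — weigh both effects.
Br > Be: period and group pull opposite ways; the across-period shift dominates (1140 vs 900 kJ/mol).
Cl > Br: Cl sits above Br in group 17, so the down-group effect alone puts Cl higher.
O > Cl: the two effects oppose for this pair; the down-group effect wins (1314 vs 1251 kJ/mol).
N > O: this pair runs against the simple trend — see the exception note.
Note the exception: N has a higher first ionization energy than O, contrary to the simple trend — pairing an electron in O's 2p⁴ costs repulsion energy, so O ionizes more easily than half-filled N (2p³).
Approximate values (kJ/mol): Be 900, N 1402, O 1314, Cl 1251, Br 1140.
So from lowest to highest: Be < Br < Cl < O < N.

Be < Br < Cl < O < N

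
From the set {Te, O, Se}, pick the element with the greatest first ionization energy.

Across a period the outer electron is held more tightly (higher IE₁); down a group it sits in a higher shell, more shielded, and comes off more easily.
All are in group 16, so first ionization energy increases up the group.
The greatest first ionization energy among these belongs to O.

O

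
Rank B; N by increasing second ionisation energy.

B < N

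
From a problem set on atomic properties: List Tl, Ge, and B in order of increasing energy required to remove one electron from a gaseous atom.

Tl, Ge, B

B is in period 2, group 13; Ge is in period 4, group 14; Tl is in period 6, group 13.
First ionization energy rises across a period (greater Z_eff holds electrons more tightly) and falls down a group (valence electrons are farther from the nucleus).
These span different periods and groups, so the two trends combine.
Ge > Tl: both effects reinforce here, so Ge is clearly the higher of the two.
B > Ge: period and group pull opposite ways; the down-group shift dominates (801 vs 762 kJ/mol).
Approximate values (kJ/mol): B 801, Ge 762, Tl 589.
So from lowest to highest: Tl < Ge < B.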